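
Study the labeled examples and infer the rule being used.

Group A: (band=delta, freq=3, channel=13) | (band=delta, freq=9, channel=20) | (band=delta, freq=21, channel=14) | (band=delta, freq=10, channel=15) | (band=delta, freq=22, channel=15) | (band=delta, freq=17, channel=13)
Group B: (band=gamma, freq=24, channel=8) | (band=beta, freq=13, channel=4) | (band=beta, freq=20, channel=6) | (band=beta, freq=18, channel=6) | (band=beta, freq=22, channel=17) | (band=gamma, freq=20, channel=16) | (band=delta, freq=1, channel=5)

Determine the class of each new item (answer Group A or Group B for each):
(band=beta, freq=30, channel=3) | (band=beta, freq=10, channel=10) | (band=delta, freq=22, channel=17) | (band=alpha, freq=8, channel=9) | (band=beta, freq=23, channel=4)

Group B, Group B, Group A, Group B, Group B

The pattern is that an item is 'Group A' exactly when: band is delta AND freq ≥ 3.
(band=beta, freq=30, channel=3): band is beta, freq = 30, doesn't qualify → Group B.
(band=beta, freq=10, channel=10): band is beta, freq = 10, doesn't qualify → Group B.
(band=delta, freq=22, channel=17): band is delta, freq = 22, has this property → Group A.
(band=alpha, freq=8, channel=9): band is alpha, freq = 8, doesn't qualify → Group B.
(band=beta, freq=23, channel=4): band is beta, freq = 23, doesn't qualify → Group B.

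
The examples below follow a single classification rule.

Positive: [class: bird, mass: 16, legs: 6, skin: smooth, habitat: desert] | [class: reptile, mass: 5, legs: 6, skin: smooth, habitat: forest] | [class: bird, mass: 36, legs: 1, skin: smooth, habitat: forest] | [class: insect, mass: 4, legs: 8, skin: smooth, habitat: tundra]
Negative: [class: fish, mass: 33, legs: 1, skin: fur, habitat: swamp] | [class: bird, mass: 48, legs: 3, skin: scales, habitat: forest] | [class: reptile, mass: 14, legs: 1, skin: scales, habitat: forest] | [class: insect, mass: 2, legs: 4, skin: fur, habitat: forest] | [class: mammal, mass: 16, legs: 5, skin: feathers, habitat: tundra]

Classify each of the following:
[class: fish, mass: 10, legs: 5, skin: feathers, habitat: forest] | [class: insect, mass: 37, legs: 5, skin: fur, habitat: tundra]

Negative, Negative

The distinguishing property — skin is smooth — holds for all the 'Positive' cases and none of the 'Negative' cases.
[class: fish, mass: 10, legs: 5, skin: feathers, habitat: forest] — skin is feathers, hence Negative. [class: insect, mass: 37, legs: 5, skin: fur, habitat: tundra] — skin is fur, hence Negative.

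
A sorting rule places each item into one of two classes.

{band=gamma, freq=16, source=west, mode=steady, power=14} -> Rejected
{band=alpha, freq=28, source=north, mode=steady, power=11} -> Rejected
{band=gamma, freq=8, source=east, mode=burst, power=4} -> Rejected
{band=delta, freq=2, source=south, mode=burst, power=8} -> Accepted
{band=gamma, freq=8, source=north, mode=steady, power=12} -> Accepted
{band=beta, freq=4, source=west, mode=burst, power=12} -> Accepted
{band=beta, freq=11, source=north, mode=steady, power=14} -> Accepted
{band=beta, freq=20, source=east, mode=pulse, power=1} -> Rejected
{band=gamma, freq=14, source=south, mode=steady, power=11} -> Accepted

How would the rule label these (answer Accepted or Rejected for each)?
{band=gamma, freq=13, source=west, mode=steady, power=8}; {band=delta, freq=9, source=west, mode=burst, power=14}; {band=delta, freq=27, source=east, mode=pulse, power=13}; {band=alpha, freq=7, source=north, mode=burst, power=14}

Accepted, Accepted, Rejected, Accepted

A rule that fits every label: power ≥ 8 AND freq ≤ 14 — true of each 'Accepted' example, false of each 'Rejected' one.
Accepted: {band=gamma, freq=13, source=west, mode=steady, power=8}, since power = 8, freq = 13. Accepted: {band=delta, freq=9, source=west, mode=burst, power=14}, since power = 14, freq = 9. Rejected: {band=delta, freq=27, source=east, mode=pulse, power=13}, since power = 13, freq = 27. Accepted: {band=alpha, freq=7, source=north, mode=burst, power=14}, since power = 14, freq = 7.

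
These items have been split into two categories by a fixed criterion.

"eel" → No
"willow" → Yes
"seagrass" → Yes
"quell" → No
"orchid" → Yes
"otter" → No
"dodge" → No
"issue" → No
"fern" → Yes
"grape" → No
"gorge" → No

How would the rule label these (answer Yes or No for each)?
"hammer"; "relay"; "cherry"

Yes, No, Yes

The common property of the 'Yes' items is: even length. No 'No' item has it.
"hammer" — length 6, hence Yes. "relay" — length 5, hence No. "cherry" — length 6, hence Yes.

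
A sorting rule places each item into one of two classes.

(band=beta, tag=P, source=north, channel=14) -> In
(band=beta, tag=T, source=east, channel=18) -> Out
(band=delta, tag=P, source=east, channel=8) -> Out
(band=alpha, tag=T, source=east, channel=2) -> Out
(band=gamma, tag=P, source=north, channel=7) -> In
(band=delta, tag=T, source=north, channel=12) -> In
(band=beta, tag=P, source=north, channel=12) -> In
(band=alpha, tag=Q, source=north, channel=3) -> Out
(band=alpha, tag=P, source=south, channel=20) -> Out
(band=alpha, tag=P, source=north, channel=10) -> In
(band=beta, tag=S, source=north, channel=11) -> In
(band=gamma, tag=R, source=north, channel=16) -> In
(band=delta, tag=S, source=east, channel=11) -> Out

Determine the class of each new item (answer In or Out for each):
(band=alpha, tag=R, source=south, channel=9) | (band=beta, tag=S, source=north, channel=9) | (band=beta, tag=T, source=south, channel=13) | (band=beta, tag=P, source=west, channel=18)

Out, In, Out, Out

Rule: source is north AND channel ≥ 7. This holds for each 'In' example and fails for each 'Out' one.
(band=alpha, tag=R, source=south, channel=9): source is south, channel = 9 — does not pass, so Out. (band=beta, tag=S, source=north, channel=9): source is north, channel = 9 — satisfies this, so In. (band=beta, tag=T, source=south, channel=13): source is south, channel = 13 — does not pass, so Out. (band=beta, tag=P, source=west, channel=18): source is west, channel = 18 — does not pass, so Out.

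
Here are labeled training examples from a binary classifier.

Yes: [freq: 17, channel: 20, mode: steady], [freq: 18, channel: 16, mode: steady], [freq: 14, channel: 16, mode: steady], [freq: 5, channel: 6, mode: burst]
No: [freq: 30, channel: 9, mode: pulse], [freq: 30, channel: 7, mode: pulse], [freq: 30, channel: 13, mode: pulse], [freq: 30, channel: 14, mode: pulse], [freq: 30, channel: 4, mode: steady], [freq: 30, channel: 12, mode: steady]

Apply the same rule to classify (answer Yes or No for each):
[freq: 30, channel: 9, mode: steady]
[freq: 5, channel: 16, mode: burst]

'Yes' ⟺ freq ≤ 18.
[freq: 30, channel: 9, mode: steady]: No (freq = 30).
[freq: 5, channel: 16, mode: burst]: Yes (freq = 5).

No, Yes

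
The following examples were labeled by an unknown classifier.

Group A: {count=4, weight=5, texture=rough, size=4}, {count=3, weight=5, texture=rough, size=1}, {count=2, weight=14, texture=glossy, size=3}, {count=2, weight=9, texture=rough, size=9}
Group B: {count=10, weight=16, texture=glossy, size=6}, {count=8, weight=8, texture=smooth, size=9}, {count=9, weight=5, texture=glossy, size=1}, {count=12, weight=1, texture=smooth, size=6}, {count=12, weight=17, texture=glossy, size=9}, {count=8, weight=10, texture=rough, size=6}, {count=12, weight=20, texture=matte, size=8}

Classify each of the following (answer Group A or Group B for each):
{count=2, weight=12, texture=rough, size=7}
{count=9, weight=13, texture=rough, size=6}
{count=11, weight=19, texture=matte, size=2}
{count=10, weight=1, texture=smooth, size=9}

The distinguishing property — count ≤ 4 — holds for all the 'Group A' cases and none of the 'Group B' cases.
{count=2, weight=12, texture=rough, size=7}: count = 2 — passes, so Group A. {count=9, weight=13, texture=rough, size=6}: count = 9 — fails this test, so Group B. {count=11, weight=19, texture=matte, size=2}: count = 11 — fails this test, so Group B. {count=10, weight=1, texture=smooth, size=9}: count = 10 — fails this test, so Group B.

Group A, Group B, Group B, Group B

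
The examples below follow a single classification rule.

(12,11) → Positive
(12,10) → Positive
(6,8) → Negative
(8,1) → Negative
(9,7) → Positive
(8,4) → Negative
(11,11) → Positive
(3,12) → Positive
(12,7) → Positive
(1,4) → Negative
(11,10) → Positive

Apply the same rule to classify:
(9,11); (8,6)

Positive, Negative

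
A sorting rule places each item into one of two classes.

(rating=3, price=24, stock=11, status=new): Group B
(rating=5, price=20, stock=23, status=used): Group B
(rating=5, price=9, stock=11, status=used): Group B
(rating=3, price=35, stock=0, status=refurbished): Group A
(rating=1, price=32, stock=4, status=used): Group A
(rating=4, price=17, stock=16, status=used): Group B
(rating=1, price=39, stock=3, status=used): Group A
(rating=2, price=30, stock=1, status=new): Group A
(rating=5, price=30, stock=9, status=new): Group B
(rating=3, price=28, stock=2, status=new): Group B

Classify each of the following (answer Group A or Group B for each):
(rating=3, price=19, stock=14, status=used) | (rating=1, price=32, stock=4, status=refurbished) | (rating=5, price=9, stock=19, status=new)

The classifier is using: stock ≤ 4 AND price ≥ 30.

Group B, Group A, Group B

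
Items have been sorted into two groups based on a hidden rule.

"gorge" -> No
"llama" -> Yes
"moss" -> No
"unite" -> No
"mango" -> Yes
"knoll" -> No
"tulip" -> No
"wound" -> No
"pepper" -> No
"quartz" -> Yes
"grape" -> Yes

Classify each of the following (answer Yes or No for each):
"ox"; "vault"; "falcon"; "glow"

No, Yes, Yes, No

The rule appears to be: contains 'a'.
No: "ox", since no 'a'. Yes: "vault", since has 'a'. Yes: "falcon", since has 'a'. No: "glow", since no 'a'.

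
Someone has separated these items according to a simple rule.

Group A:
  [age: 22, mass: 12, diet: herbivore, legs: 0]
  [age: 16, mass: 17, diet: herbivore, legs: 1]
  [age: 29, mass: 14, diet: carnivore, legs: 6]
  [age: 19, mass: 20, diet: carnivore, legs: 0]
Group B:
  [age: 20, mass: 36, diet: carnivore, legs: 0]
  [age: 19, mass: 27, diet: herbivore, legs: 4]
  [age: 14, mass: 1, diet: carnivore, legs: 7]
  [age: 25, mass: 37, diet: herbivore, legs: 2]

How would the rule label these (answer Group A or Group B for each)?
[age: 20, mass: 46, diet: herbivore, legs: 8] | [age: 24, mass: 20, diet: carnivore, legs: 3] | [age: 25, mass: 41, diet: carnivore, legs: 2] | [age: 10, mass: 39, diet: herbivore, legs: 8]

Every 'Group A' example satisfies: legs ≤ 6 AND mass ≤ 20. None of the 'Group B' examples do.
[age: 20, mass: 46, diet: herbivore, legs: 8]: legs = 8, mass = 46, fails this test → Group B. [age: 24, mass: 20, diet: carnivore, legs: 3]: legs = 3, mass = 20, satisfies this → Group A. [age: 25, mass: 41, diet: carnivore, legs: 2]: legs = 2, mass = 41, fails this test → Group B. [age: 10, mass: 39, diet: herbivore, legs: 8]: legs = 8, mass = 39, fails this test → Group B.

Group B, Group A, Group B, Group B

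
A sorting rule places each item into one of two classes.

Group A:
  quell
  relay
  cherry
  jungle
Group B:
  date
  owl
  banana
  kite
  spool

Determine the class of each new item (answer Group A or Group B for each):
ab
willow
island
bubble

The common property of the 'Group A' items is: length ≥ 5 AND contains 'e'. No 'Group B' item has it.
Group B: ab, since length 2, no 'e'. Group B: willow, since length 6, no 'e'. Group B: island, since length 6, no 'e'. Group A: bubble, since length 6, has 'e'.

Group B, Group B, Group B, Group A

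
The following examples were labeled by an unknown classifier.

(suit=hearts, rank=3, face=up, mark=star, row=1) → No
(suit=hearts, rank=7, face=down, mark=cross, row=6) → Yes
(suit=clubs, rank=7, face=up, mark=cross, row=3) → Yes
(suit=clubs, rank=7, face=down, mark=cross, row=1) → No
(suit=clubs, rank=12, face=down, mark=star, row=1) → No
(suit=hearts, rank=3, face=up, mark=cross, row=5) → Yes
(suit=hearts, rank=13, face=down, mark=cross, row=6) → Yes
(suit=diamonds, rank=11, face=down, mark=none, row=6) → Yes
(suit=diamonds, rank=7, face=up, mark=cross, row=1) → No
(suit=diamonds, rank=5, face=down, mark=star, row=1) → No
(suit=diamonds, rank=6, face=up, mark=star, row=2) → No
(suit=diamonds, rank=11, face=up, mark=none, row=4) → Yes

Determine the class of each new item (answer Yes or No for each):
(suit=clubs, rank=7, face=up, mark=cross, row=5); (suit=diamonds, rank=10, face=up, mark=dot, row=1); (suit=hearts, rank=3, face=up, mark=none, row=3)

Every 'Yes' example satisfies: row ≥ 3. None of the 'No' examples do.
(suit=clubs, rank=7, face=up, mark=cross, row=5): row = 5 — checks out, so Yes. (suit=diamonds, rank=10, face=up, mark=dot, row=1): row = 1 — fails the rule, so No. (suit=hearts, rank=3, face=up, mark=none, row=3): row = 3 — checks out, so Yes.

Yes, No, Yes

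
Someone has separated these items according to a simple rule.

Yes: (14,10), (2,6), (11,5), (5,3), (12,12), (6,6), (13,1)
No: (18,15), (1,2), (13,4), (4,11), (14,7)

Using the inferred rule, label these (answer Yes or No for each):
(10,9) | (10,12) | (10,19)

No, Yes, No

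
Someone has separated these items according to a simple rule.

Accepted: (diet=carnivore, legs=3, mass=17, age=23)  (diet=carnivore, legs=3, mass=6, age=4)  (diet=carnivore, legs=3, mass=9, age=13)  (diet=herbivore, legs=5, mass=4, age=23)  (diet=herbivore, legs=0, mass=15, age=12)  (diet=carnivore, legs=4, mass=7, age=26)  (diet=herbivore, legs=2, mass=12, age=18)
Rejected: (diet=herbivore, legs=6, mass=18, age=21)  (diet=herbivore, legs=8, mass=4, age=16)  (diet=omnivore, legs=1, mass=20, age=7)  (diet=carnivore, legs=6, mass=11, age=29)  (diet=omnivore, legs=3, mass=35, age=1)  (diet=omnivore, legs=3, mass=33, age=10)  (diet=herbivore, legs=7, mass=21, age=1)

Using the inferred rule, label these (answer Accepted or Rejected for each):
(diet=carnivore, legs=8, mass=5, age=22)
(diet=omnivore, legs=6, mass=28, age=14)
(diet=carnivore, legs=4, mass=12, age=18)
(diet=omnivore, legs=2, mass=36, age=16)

All 'Accepted' examples share one property — mass ≤ 17 AND legs ≤ 5 — and every 'Rejected' example lacks it.
(diet=carnivore, legs=8, mass=5, age=22): Rejected (mass = 5, legs = 8).
(diet=omnivore, legs=6, mass=28, age=14): Rejected (mass = 28, legs = 6).
(diet=carnivore, legs=4, mass=12, age=18): Accepted (mass = 12, legs = 4).
(diet=omnivore, legs=2, mass=36, age=16): Rejected (mass = 36, legs = 2).

Rejected, Rejected, Accepted, Rejected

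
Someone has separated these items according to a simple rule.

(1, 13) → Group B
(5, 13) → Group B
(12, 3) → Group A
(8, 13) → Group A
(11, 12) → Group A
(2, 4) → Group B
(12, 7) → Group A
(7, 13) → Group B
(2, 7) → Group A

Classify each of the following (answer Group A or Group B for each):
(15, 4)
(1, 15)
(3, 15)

Group A, Group B, Group B

The distinguishing property — sum is odd — holds for all the 'Group A' cases and none of the 'Group B' cases.
(15, 4) → 15+4 = 19 → Group A.
(1, 15) → 1+15 = 16 → Group B.
(3, 15) → 3+15 = 18 → Group B.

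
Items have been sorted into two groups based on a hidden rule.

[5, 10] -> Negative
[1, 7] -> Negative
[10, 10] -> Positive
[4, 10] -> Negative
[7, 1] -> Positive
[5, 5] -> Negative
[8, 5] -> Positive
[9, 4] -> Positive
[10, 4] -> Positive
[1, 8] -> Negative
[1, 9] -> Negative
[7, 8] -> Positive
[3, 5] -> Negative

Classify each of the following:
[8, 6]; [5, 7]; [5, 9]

Positive, Negative, Negative

'Positive' ⟺ first ≥ 7.
[8, 6]: first 8, checks out → Positive. [5, 7]: first 5, doesn't match → Negative. [5, 9]: first 5, doesn't match → Negative.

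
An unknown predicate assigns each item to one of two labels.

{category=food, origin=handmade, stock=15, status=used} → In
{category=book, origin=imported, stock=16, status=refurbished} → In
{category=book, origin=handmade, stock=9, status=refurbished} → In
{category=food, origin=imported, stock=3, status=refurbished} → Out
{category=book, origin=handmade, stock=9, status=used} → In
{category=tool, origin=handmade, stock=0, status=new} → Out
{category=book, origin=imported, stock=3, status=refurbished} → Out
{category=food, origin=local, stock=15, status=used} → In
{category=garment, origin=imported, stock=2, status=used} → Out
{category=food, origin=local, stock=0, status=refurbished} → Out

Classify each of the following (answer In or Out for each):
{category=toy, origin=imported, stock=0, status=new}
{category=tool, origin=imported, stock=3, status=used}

Out, Out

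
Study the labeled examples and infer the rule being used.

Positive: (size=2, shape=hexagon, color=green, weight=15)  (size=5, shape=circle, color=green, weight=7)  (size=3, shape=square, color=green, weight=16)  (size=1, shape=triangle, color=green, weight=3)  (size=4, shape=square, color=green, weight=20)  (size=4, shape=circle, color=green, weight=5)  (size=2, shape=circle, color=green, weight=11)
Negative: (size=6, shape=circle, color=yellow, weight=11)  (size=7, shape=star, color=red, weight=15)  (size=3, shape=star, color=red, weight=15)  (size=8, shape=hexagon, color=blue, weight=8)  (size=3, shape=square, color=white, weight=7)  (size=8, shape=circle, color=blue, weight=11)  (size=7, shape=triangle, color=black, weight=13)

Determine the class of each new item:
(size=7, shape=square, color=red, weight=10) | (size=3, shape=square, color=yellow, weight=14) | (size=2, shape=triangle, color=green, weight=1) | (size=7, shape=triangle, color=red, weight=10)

Every 'Positive' example satisfies: color is green. None of the 'Negative' examples do.

Negative, Negative, Positive, Negative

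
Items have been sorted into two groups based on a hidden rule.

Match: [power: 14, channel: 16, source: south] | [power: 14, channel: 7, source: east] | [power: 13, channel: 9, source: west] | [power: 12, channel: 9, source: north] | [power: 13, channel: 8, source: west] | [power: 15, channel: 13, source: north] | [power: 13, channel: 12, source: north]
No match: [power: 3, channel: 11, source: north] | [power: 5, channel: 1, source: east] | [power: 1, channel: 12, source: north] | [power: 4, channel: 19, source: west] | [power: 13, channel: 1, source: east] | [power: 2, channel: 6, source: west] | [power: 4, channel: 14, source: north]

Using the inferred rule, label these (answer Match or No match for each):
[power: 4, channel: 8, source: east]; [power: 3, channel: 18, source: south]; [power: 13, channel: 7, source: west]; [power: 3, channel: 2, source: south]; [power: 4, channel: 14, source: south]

The simplest hypothesis consistent with all the labels is: channel ≥ 6 AND power ≥ 5.
[power: 4, channel: 8, source: east] — channel = 8, power = 4, hence No match. [power: 3, channel: 18, source: south] — channel = 18, power = 3, hence No match. [power: 13, channel: 7, source: west] — channel = 7, power = 13, hence Match. [power: 3, channel: 2, source: south] — channel = 2, power = 3, hence No match. [power: 4, channel: 14, source: south] — channel = 14, power = 4, hence No match.

No match, No match, Match, No match, No match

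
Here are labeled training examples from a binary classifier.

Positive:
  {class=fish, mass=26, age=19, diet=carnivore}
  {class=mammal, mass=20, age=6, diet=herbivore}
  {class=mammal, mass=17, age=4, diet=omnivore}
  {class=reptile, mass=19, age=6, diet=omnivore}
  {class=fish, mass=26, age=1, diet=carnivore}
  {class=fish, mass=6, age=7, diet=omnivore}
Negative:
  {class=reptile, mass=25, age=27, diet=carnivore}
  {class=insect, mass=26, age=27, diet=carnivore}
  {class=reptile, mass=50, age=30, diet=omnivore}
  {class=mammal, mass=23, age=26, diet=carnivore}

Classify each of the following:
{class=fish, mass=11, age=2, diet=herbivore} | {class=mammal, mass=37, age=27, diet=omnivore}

Rule: age ≤ 19. This holds for each 'Positive' example and fails for each 'Negative' one.
{class=fish, mass=11, age=2, diet=herbivore}: age = 2 — satisfies this, so Positive.
{class=mammal, mass=37, age=27, diet=omnivore}: age = 27 — does not fit, so Negative.

Positive, Negative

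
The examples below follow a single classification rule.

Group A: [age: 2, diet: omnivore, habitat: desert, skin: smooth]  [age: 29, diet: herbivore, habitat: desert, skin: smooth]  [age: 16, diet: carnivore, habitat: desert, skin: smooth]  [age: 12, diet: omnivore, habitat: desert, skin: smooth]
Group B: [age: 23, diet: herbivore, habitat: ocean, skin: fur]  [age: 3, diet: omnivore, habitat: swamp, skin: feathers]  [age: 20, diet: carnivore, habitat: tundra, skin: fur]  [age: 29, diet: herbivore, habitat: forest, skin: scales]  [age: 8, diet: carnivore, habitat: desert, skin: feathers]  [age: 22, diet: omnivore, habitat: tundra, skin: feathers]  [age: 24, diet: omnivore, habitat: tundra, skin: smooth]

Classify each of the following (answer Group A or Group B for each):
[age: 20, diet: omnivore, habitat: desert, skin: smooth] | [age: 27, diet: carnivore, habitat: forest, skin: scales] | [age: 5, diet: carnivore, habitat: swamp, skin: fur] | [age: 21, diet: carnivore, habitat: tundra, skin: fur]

Group A, Group B, Group B, Group B

Rule: habitat is desert AND skin is smooth. This holds for each 'Group A' example and fails for each 'Group B' one.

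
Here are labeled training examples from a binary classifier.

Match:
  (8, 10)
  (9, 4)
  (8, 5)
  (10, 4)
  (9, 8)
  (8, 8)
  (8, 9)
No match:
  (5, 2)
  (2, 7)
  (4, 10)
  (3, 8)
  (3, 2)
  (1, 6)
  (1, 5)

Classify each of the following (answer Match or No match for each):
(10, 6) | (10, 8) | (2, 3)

Match, Match, No match

The simplest hypothesis consistent with all the labels is: first ≥ 6.
(10, 6) → first 10 → Match. (10, 8) → first 10 → Match. (2, 3) → first 2 → No match.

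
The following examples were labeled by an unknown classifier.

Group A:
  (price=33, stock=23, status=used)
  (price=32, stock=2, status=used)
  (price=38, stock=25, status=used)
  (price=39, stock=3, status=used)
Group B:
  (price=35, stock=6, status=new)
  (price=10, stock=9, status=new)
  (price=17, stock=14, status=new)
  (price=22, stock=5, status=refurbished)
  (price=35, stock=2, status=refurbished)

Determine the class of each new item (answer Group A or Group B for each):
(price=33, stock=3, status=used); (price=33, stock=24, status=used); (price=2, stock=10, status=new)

Group A, Group A, Group B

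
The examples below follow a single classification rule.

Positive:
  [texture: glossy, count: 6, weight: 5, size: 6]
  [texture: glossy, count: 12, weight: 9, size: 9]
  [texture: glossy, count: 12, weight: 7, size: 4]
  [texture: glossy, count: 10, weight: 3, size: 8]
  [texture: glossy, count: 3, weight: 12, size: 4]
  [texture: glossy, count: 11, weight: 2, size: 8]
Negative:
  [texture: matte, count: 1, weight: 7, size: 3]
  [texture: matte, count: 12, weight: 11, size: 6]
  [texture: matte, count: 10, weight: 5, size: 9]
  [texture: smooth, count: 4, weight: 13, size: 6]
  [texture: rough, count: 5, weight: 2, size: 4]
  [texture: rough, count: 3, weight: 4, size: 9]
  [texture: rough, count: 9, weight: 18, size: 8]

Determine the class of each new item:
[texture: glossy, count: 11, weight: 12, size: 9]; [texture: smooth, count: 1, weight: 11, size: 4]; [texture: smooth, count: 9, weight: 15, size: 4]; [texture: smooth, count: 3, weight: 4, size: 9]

The classifier is using: texture is glossy.
[texture: glossy, count: 11, weight: 12, size: 9]: texture is glossy — passes, so Positive. [texture: smooth, count: 1, weight: 11, size: 4]: texture is smooth — doesn't qualify, so Negative. [texture: smooth, count: 9, weight: 15, size: 4]: texture is smooth — doesn't qualify, so Negative. [texture: smooth, count: 3, weight: 4, size: 9]: texture is smooth — doesn't qualify, so Negative.

Positive, Negative, Negative, Negative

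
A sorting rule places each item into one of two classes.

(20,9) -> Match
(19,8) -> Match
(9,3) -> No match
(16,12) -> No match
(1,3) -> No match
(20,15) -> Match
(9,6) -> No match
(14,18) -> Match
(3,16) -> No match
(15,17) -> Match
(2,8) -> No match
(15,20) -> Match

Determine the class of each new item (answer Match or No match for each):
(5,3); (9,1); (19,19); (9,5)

No match, No match, Match, No match

One predicate separates the groups cleanly: max ≥ 17.
(5,3): max 5, does not pass → No match. (9,1): max 9, does not pass → No match. (19,19): max 19, checks out → Match. (9,5): max 9, does not pass → No match.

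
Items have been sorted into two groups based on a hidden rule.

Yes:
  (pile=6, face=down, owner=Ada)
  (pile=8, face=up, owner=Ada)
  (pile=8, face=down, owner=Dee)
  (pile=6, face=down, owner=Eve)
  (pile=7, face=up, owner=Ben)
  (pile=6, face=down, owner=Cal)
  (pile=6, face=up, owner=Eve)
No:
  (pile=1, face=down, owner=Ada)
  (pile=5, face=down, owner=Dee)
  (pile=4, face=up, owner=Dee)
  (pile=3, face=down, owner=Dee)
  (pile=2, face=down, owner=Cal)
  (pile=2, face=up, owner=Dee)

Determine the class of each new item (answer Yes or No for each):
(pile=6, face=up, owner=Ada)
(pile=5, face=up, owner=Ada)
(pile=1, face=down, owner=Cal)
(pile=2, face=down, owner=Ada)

'Yes' ⟺ pile ≥ 6.
(pile=6, face=up, owner=Ada) — pile = 6, hence Yes.
(pile=5, face=up, owner=Ada) — pile = 5, hence No.
(pile=1, face=down, owner=Cal) — pile = 1, hence No.
(pile=2, face=down, owner=Ada) — pile = 2, hence No.

Yes, No, No, No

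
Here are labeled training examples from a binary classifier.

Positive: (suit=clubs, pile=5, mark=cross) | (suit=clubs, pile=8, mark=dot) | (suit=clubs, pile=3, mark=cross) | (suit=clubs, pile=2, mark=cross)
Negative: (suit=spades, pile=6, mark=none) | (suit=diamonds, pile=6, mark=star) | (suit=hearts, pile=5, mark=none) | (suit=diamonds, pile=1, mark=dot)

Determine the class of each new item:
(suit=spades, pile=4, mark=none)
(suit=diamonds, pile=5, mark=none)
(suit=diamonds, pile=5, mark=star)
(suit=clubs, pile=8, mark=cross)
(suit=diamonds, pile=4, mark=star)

Negative, Negative, Negative, Positive, Negative

Checking candidate rules against both groups, what survives is: suit is clubs.
(suit=spades, pile=4, mark=none) → suit is spades → Negative. (suit=diamonds, pile=5, mark=none) → suit is diamonds → Negative. (suit=diamonds, pile=5, mark=star) → suit is diamonds → Negative. (suit=clubs, pile=8, mark=cross) → suit is clubs → Positive. (suit=diamonds, pile=4, mark=star) → suit is diamonds → Negative.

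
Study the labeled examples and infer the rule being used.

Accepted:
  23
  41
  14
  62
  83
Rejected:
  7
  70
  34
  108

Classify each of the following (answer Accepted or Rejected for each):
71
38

Accepted, Accepted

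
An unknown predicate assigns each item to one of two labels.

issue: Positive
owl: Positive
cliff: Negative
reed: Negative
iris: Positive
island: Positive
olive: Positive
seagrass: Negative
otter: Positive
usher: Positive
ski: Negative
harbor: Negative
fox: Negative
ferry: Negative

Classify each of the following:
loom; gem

Negative, Negative

The classifier is using: starts with a vowel.
Negative: loom, since starts with 'l'. Negative: gem, since starts with 'g'.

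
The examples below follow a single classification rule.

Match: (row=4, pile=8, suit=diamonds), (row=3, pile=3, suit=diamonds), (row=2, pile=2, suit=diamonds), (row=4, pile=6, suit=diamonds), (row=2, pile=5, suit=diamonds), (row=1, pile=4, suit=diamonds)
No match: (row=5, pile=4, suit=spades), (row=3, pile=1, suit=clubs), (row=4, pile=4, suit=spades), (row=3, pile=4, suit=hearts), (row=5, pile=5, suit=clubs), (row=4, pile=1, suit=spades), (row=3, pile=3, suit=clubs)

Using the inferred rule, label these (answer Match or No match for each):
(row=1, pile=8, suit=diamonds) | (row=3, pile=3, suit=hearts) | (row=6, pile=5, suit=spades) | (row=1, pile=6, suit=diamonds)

All 'Match' examples share one property — suit is diamonds — and every 'No match' example lacks it.
Match: (row=1, pile=8, suit=diamonds), since suit is diamonds.
No match: (row=3, pile=3, suit=hearts), since suit is hearts.
No match: (row=6, pile=5, suit=spades), since suit is spades.
Match: (row=1, pile=6, suit=diamonds), since suit is diamonds.

Match, No match, No match, Match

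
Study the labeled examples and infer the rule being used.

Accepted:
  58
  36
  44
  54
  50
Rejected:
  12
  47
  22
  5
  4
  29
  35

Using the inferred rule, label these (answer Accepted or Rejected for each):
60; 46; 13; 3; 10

Accepted, Accepted, Rejected, Rejected, Rejected

The pattern is that an item is 'Accepted' exactly when: even AND at least 29.
60: 60 is even, 60 ≥ 29 — checks out, so Accepted. 46: 46 is even, 46 ≥ 29 — checks out, so Accepted. 13: 13 is odd, 13 < 29 — doesn't qualify, so Rejected. 3: 3 is odd, 3 < 29 — doesn't qualify, so Rejected. 10: 10 is even, 10 < 29 — doesn't qualify, so Rejected.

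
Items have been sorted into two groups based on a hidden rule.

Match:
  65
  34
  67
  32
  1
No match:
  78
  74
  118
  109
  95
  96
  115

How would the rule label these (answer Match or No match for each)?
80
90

A rule that fits every label: at most 67 — true of each 'Match' example, false of each 'No match' one.
80 — 80 > 67, hence No match. 90 — 90 > 67, hence No match.

No match, No match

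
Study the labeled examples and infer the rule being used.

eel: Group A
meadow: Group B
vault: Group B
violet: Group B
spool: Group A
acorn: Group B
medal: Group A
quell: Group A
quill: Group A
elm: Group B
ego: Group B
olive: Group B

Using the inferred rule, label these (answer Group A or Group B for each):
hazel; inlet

A rule that fits every label: ends with 'l' — true of each 'Group A' example, false of each 'Group B' one.
hazel: Group A (ends with 'l').
inlet: Group B (ends with 't').

Group A, Group B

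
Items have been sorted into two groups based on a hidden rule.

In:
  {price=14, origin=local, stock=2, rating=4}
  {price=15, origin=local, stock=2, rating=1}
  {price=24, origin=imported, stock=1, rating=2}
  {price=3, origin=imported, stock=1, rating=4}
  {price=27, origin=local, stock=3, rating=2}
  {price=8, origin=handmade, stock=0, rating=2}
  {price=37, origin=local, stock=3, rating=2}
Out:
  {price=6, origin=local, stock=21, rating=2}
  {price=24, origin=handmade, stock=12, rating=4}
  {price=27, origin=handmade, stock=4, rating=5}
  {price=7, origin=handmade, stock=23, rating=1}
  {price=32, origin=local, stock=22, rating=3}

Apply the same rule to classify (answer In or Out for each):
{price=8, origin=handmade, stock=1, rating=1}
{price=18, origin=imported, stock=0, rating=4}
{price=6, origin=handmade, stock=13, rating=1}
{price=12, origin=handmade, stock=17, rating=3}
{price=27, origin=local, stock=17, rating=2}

In, In, Out, Out, Out

The rule appears to be: stock ≤ 3.
In: {price=8, origin=handmade, stock=1, rating=1}, since stock = 1. In: {price=18, origin=imported, stock=0, rating=4}, since stock = 0. Out: {price=6, origin=handmade, stock=13, rating=1}, since stock = 13. Out: {price=12, origin=handmade, stock=17, rating=3}, since stock = 17. Out: {price=27, origin=local, stock=17, rating=2}, since stock = 17.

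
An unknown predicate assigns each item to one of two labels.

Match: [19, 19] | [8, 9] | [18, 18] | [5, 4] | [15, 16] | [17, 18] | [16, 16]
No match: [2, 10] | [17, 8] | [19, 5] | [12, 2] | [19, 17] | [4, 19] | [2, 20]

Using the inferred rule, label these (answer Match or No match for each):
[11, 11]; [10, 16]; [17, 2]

The distinguishing property — |first − second| ≤ 1 — holds for all the 'Match' cases and none of the 'No match' cases.
[11, 11]: |11−11| = 0 — fits, so Match.
[10, 16]: |10−16| = 6 — doesn't match, so No match.
[17, 2]: |17−2| = 15 — doesn't match, so No match.

Match, No match, No match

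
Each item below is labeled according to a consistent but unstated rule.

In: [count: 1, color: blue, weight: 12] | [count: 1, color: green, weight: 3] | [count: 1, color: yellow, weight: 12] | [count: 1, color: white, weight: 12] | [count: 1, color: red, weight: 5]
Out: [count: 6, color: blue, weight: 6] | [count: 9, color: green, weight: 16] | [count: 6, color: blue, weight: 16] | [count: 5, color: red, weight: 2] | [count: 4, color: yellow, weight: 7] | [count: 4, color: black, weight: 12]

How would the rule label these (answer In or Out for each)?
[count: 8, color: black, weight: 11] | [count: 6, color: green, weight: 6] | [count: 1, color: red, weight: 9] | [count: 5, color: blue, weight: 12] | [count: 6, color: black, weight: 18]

All 'In' examples share one property — count = 1 — and every 'Out' example lacks it.

Out, Out, In, Out, Out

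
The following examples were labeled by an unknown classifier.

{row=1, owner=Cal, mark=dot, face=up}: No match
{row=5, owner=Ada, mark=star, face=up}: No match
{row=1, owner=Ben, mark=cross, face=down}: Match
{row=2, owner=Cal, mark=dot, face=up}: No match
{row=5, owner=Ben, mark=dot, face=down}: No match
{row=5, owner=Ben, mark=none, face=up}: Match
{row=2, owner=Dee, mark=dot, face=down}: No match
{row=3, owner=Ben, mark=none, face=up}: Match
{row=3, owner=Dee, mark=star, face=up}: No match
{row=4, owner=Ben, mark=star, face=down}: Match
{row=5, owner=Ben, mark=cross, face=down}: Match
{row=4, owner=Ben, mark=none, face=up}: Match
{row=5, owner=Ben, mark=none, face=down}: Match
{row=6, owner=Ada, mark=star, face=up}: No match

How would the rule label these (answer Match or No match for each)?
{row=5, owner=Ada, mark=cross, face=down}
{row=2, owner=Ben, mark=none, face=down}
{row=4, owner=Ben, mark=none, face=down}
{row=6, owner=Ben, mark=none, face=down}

One predicate separates the groups cleanly: mark is not dot AND owner is Ben.
No match: {row=5, owner=Ada, mark=cross, face=down}, since mark is cross, owner is Ada. Match: {row=2, owner=Ben, mark=none, face=down}, since mark is none, owner is Ben. Match: {row=4, owner=Ben, mark=none, face=down}, since mark is none, owner is Ben. Match: {row=6, owner=Ben, mark=none, face=down}, since mark is none, owner is Ben.

No match, Match, Match, Match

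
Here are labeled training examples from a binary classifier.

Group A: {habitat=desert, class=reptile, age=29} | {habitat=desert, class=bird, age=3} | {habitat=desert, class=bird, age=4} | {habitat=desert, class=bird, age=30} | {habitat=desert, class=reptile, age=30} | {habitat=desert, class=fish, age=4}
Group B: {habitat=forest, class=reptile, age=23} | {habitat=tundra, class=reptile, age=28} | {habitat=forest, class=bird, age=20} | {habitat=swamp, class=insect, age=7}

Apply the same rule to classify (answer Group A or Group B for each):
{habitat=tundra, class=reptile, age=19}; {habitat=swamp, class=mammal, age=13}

One predicate separates the groups cleanly: habitat is desert.
{habitat=tundra, class=reptile, age=19} — habitat is tundra, hence Group B. {habitat=swamp, class=mammal, age=13} — habitat is swamp, hence Group B.

Group B, Group B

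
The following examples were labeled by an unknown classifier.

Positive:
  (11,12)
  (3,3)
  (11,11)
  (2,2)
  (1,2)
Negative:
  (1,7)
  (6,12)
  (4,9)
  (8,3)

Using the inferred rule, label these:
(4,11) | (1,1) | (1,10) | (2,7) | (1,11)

All 'Positive' examples share one property — |first − second| ≤ 1 — and every 'Negative' example lacks it.
(4,11): Negative (|4−11| = 7). (1,1): Positive (|1−1| = 0). (1,10): Negative (|1−10| = 9). (2,7): Negative (|2−7| = 5). (1,11): Negative (|1−11| = 10).

Negative, Positive, Negative, Negative, Negative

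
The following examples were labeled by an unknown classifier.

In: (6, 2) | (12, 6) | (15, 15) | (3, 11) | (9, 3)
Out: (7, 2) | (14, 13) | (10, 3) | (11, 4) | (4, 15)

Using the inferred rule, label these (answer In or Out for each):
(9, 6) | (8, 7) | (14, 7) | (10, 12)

Rule: sum is even. This holds for each 'In' example and fails for each 'Out' one.
Out: (9, 6), since 9+6 = 15.
Out: (8, 7), since 8+7 = 15.
Out: (14, 7), since 14+7 = 21.
In: (10, 12), since 10+12 = 22.

Out, Out, Out, In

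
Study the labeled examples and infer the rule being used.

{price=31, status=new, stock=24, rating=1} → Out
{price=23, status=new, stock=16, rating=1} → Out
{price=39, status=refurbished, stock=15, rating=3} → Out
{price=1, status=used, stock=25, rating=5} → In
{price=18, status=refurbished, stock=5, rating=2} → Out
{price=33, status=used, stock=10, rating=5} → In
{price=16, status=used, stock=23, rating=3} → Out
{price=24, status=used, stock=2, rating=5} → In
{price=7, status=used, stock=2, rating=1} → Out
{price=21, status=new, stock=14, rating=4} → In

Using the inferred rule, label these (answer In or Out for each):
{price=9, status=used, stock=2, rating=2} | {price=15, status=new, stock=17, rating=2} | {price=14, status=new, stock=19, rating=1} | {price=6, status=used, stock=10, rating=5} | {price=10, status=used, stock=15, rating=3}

Out, Out, Out, In, Out

The pattern is that an item is 'In' exactly when: rating ≥ 4.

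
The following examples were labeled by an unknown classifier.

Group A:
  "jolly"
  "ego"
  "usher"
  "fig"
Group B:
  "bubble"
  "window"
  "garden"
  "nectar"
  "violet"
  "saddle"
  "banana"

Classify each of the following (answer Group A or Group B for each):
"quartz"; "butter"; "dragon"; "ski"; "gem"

Group B, Group B, Group B, Group A, Group A

The classifier is using: odd length.
"quartz": length 6 — fails the rule, so Group B.
"butter": length 6 — fails the rule, so Group B.
"dragon": length 6 — fails the rule, so Group B.
"ski": length 3 — satisfies this, so Group A.
"gem": length 3 — satisfies this, so Group A.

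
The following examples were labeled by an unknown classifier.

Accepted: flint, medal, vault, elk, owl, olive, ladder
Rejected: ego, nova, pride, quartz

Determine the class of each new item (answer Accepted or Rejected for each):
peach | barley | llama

The common property of the 'Accepted' items is: contains 'l'. No 'Rejected' item has it.
Rejected: peach, since no 'l'. Accepted: barley, since has 'l'. Accepted: llama, since has 'l'.

Rejected, Accepted, Accepted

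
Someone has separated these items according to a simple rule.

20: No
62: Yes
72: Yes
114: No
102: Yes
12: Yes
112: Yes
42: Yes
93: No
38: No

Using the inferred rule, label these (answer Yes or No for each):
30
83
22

The simplest hypothesis consistent with all the labels is: ends in digit 2.
No: 30, since last digit 0. No: 83, since last digit 3. Yes: 22, since last digit 2.

No, No, Yes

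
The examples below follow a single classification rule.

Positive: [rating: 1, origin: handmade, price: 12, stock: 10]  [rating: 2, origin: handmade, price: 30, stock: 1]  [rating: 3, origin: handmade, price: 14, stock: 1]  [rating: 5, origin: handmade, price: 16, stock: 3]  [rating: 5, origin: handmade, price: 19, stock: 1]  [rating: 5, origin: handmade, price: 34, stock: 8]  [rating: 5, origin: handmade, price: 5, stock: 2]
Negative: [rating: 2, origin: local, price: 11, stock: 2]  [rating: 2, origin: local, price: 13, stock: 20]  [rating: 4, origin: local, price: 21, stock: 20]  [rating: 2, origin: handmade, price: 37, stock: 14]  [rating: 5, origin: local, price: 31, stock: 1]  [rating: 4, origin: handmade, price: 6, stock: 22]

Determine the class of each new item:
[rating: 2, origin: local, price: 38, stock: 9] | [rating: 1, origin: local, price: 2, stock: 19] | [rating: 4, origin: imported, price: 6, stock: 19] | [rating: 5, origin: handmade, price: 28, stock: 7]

Negative, Negative, Negative, Positive

The pattern is that an item is 'Positive' exactly when: origin is handmade AND stock ≤ 10.
[rating: 2, origin: local, price: 38, stock: 9] → origin is local, stock = 9 → Negative.
[rating: 1, origin: local, price: 2, stock: 19] → origin is local, stock = 19 → Negative.
[rating: 4, origin: imported, price: 6, stock: 19] → origin is imported, stock = 19 → Negative.
[rating: 5, origin: handmade, price: 28, stock: 7] → origin is handmade, stock = 7 → Positive.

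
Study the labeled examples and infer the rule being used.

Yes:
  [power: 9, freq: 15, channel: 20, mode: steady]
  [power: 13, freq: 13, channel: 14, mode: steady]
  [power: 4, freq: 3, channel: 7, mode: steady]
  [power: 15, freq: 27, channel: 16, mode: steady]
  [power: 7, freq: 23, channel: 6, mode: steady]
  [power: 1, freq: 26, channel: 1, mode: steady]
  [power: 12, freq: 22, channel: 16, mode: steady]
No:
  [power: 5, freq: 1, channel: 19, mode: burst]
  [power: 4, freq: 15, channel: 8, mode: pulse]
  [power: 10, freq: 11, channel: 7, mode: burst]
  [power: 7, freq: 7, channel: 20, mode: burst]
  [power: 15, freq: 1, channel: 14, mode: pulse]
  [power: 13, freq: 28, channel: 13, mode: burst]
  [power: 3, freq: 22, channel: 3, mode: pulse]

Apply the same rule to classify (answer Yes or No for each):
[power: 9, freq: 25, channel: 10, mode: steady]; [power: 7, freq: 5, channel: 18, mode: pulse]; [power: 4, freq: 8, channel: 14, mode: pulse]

Yes, No, No

A rule that fits every label: mode is steady — true of each 'Yes' example, false of each 'No' one.
[power: 9, freq: 25, channel: 10, mode: steady]: mode is steady — meets the rule, so Yes. [power: 7, freq: 5, channel: 18, mode: pulse]: mode is pulse — does not satisfy this, so No. [power: 4, freq: 8, channel: 14, mode: pulse]: mode is pulse — does not satisfy this, so No.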